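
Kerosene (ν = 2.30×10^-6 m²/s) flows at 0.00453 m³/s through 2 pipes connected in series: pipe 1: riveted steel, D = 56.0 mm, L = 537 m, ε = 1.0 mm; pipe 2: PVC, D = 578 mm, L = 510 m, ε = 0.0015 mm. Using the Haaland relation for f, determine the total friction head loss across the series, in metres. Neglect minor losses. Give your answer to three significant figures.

Pipe 1: V = 1.839 m/s, Re = 4.48×10^4, ε/D = 0.0179, f = 0.04758, h_1 = f(L/D)V²/2g = 78.66 m
Pipe 2: V = 0.01726 m/s, Re = 4340, ε/D = 2.60×10^-6, f = 0.03941, h_2 = f(L/D)V²/2g = 5.283×10^-4 m
Series → Q common, losses add: H = Σh = 78.66 m

H ≈ 78.7 m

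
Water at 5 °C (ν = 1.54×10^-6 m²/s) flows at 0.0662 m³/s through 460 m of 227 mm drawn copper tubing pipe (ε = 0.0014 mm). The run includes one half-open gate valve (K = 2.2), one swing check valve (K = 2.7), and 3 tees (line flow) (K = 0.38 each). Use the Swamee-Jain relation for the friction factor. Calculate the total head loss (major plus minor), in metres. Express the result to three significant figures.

H_L ≈ 4.98 m

V = 4Q/(πD²) = 1.636 m/s; V²/2g = 0.1364 m
Re = 2.41×10^5, ε/D = 6.17×10^-6 → f = 0.01505 (Swamee-Jain)
Major: h_f = f(L/D)·V²/2g = 0.01505·2026·0.1364 = 4.158 m
Minor: ΣK = 6.04; h_m = ΣK·V²/2g = 0.8237 m
Total H_L = 4.158 + 0.8237 = 4.981 m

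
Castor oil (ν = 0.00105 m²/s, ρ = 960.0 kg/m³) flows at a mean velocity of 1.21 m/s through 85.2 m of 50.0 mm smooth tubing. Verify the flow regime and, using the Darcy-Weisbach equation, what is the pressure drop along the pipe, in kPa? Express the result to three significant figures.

Re = VD/ν = 1.21·0.05000/0.00105 = 57.6 → laminar (Re < 2300)
f = 64/Re = 1.111
h_f = f(L/D)V²/(2g) = 1.111·(85.2/0.05000)·1.21²/(2·9.81) = 141.2 m
Δp = ρg·h_f = 960.0·9.81·141.2 = 1330 kPa

Δp ≈ 1330 kPa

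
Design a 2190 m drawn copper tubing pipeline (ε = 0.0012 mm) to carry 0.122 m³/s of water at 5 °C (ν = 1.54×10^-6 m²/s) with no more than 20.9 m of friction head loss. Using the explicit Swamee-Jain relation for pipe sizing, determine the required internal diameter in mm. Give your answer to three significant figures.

Swamee-Jain (Type III): D = 0.66·[ε^1.25·(LQ²/(gh_f))^4.75 + ν·Q^9.4·(L/(gh_f))^5.2]^0.04
LQ²/(gh_f) = 0.1590; L/(gh_f) = 10.68
Term 1 = ε^1.25·(…)^4.75 = 6.39×10^-12; Term 2 = ν·Q^9.4·(…)^5.2 = 8.88×10^-10
D = 0.66·(6.39×10^-12 + 8.88×10^-10)^0.04 = 0.2868 m = 287 mm
Check: V = 1.89 m/s, Re = 3.52×10^5, f = 0.01401, h_f = 19.4 m ≈ 20.9 m ✓

D ≈ 287 mm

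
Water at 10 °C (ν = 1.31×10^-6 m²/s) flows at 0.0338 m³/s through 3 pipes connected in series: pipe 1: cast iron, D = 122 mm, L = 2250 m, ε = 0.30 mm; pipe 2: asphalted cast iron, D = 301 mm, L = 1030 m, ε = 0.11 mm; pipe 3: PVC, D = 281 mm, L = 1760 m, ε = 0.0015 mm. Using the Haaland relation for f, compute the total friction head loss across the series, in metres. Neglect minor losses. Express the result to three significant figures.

H ≈ 201 m

Pipe 1: V = 2.891 m/s, Re = 2.69×10^5, ε/D = 0.00246, f = 0.02532, h_1 = f(L/D)V²/2g = 199.0 m
Pipe 2: V = 0.4750 m/s, Re = 1.09×10^5, ε/D = 3.65×10^-4, f = 0.01925, h_2 = f(L/D)V²/2g = 0.7575 m
Pipe 3: V = 0.5450 m/s, Re = 1.17×10^5, ε/D = 5.34×10^-6, f = 0.01728, h_3 = f(L/D)V²/2g = 1.638 m
Series → Q common, losses add: H = Σh = 201.4 m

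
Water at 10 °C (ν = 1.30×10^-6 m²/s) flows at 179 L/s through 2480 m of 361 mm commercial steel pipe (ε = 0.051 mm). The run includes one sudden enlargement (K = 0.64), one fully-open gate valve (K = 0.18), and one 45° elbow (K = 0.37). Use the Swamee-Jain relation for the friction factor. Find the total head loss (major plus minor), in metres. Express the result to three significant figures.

H_L ≈ 16.2 m

V = 4Q/(πD²) = 1.749 m/s; V²/2g = 0.1559 m
Re = 4.86×10^5, ε/D = 1.41×10^-4 → f = 0.01497 (Swamee-Jain)
Major: h_f = f(L/D)·V²/2g = 0.01497·6870·0.1559 = 16.03 m
Minor: ΣK = 1.19; h_m = ΣK·V²/2g = 0.1855 m
Total H_L = 16.03 + 0.1855 = 16.22 m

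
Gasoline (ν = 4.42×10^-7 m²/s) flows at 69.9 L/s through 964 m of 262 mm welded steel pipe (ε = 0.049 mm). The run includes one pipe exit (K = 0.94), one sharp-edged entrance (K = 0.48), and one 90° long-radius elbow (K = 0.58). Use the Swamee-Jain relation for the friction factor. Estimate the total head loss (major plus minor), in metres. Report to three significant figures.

H_L ≈ 4.86 m

V = 4Q/(πD²) = 1.297 m/s; V²/2g = 0.08568 m
Re = 7.69×10^5, ε/D = 1.87×10^-4 → f = 0.01488 (Swamee-Jain)
Major: h_f = f(L/D)·V²/2g = 0.01488·3679·0.08568 = 4.689 m
Minor: ΣK = 2.00; h_m = ΣK·V²/2g = 0.1714 m
Total H_L = 4.689 + 0.1714 = 4.861 m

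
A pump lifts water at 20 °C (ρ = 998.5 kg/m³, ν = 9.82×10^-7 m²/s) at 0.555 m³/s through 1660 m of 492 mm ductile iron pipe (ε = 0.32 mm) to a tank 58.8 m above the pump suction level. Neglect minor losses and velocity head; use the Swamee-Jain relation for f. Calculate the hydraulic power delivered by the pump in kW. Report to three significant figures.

P_hyd ≈ 464 kW

V = 4Q/(πD²) = 2.919 m/s; Re = 1.46×10^6; ε/D = 6.50×10^-4; f = 0.01810
h_f = f(L/D)V²/2g = 26.52 m
Total head H = z + h_f = 58.8 + 26.52 = 85.32 m
P_hyd = ρgQH = 998.5·9.81·0.555·85.32 = 463.8 kW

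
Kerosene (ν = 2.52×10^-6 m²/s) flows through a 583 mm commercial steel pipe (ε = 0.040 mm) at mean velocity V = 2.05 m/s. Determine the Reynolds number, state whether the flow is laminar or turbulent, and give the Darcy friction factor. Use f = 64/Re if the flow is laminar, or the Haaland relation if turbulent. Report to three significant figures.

Re ≈ 4.74×10^5; turbulent; f ≈ 0.0140

Re = VD/ν = 2.050·0.583/2.52×10^-6 = 4.74×10^5
Re > 4000 → turbulent; ε/D = 6.86×10^-5
Haaland: f = 0.01400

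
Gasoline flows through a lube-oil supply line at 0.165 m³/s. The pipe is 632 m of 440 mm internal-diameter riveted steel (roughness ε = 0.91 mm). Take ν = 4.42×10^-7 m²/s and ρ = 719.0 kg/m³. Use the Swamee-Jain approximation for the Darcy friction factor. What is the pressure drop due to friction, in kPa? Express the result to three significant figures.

V = 4Q/(πD²) = 4·0.165/(π·0.440²) = 1.085 m/s
Re = VD/ν = 1.085·0.440/4.42×10^-7 = 1.08×10^6 → turbulent
ε/D = 0.91/440 = 0.00207
Swamee-Jain: f = 0.02387
h_f = f(L/D)V²/(2g) = 0.02387·(632/0.440)·1.085²/(2·9.81) = 2.058 m
Δp = ρg·h_f = 719.0·9.81·2.058 = 14.51 kPa

Δp ≈ 14.5 kPa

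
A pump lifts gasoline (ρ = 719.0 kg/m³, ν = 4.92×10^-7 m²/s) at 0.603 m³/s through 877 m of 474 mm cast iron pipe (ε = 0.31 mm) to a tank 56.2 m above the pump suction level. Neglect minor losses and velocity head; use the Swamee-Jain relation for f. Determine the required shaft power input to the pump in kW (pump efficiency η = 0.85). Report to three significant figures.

P_shaft ≈ 380 kW

V = 4Q/(πD²) = 3.417 m/s; Re = 3.29×10^6; ε/D = 6.54×10^-4; f = 0.01793
h_f = f(L/D)V²/2g = 19.75 m
Total head H = z + h_f = 56.2 + 19.75 = 75.95 m
P_hyd = ρgQH = 719.0·9.81·0.603·75.95 = 323.0 kW
P_shaft = P_hyd/η = 323.0/0.85 = 380.0 kW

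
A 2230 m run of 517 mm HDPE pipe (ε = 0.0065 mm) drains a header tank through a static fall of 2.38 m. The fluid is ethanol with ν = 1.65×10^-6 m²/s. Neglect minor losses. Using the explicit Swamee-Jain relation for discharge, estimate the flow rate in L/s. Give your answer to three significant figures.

Q ≈ 179 L/s

Swamee-Jain (Type II): Q = -0.965·√(gD⁵h_f/L)·ln[ε/(3.7D) + √(3.17ν²L/(gD³h_f))]
√(gD⁵h_f/L) = √(9.81·0.517⁵·2.38/2230) = 0.01967
ε/(3.7D) = 3.40×10^-6; √(3.17ν²L/(gD³h_f)) = 7.72×10^-5
Q = -0.965·0.01967·ln(8.063×10^-5) = 0.1789 m³/s
Check: V = 0.852 m/s, Re = 2.67×10^5, f = 0.01483, h_f = 2.37 m ≈ 2.38 m ✓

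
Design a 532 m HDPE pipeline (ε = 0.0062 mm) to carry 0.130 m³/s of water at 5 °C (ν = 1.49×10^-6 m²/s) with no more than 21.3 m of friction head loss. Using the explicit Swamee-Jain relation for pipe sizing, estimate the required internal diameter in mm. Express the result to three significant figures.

Swamee-Jain (Type III): D = 0.66·[ε^1.25·(LQ²/(gh_f))^4.75 + ν·Q^9.4·(L/(gh_f))^5.2]^0.04
LQ²/(gh_f) = 0.04303; L/(gh_f) = 2.546
Term 1 = ε^1.25·(…)^4.75 = 1.00×10^-13; Term 2 = ν·Q^9.4·(…)^5.2 = 9.01×10^-13
D = 0.66·(1.00×10^-13 + 9.01×10^-13)^0.04 = 0.2186 m = 219 mm
Check: V = 3.47 m/s, Re = 5.08×10^5, f = 0.01350, h_f = 20.1 m ≈ 21.3 m ✓

D ≈ 219 mm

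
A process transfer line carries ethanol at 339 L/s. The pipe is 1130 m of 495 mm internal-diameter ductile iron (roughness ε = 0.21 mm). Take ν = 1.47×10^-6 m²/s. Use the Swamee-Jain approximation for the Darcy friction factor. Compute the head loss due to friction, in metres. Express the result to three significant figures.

V = 4Q/(πD²) = 4·0.339/(π·0.495²) = 1.762 m/s
Re = VD/ν = 1.762·0.495/1.47×10^-6 = 5.93×10^5 → turbulent
ε/D = 0.21/495 = 4.24×10^-4
Swamee-Jain: f = 0.01713
h_f = f(L/D)V²/(2g) = 0.01713·(1130/0.495)·1.762²/(2·9.81) = 6.184 m

h_f ≈ 6.18 m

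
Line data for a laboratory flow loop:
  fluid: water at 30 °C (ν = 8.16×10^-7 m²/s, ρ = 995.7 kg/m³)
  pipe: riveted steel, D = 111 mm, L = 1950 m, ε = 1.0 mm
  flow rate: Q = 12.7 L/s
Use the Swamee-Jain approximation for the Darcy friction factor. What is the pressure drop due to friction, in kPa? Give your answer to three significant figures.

Δp ≈ 559 kPa

V = 4Q/(πD²) = 4·0.0127/(π·0.111²) = 1.312 m/s
Re = VD/ν = 1.312·0.111/8.16×10^-7 = 1.79×10^5 → turbulent
ε/D = 1.0/111 = 0.00901
Swamee-Jain: f = 0.03713
h_f = f(L/D)V²/(2g) = 0.03713·(1950/0.111)·1.312²/(2·9.81) = 57.27 m
Δp = ρg·h_f = 995.7·9.81·57.27 = 559.4 kPa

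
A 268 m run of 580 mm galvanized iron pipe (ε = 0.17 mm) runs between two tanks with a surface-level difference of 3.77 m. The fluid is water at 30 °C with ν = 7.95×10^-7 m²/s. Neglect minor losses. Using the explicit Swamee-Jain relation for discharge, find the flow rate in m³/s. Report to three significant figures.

Swamee-Jain (Type II): Q = -0.965·√(gD⁵h_f/L)·ln[ε/(3.7D) + √(3.17ν²L/(gD³h_f))]
√(gD⁵h_f/L) = √(9.81·0.580⁵·3.77/268) = 0.09517
ε/(3.7D) = 7.92×10^-5; √(3.17ν²L/(gD³h_f)) = 8.63×10^-6
Q = -0.965·0.09517·ln(8.784×10^-5) = 0.8578 m³/s
Check: V = 3.25 m/s, Re = 2.37×10^6, f = 0.01526, h_f = 3.79 m ≈ 3.77 m ✓

Q ≈ 0.858 m³/s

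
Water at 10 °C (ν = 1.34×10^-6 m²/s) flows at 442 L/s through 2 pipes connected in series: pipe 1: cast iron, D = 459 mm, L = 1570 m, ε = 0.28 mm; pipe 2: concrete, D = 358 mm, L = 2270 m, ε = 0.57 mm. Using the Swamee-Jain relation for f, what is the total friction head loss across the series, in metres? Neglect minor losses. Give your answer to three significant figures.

H ≈ 162 m

Pipe 1: V = 2.671 m/s, Re = 9.15×10^5, ε/D = 6.10×10^-4, f = 0.01805, h_1 = f(L/D)V²/2g = 22.45 m
Pipe 2: V = 4.391 m/s, Re = 1.17×10^6, ε/D = 0.00159, f = 0.02232, h_2 = f(L/D)V²/2g = 139.1 m
Series → Q common, losses add: H = Σh = 161.5 m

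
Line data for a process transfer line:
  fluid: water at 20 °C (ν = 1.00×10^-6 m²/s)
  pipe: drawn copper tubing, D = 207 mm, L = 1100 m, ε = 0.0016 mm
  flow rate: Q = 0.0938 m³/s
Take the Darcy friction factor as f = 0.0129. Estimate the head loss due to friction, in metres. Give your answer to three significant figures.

V = 4Q/(πD²) = 4·0.0938/(π·0.207²) = 2.787 m/s
h_f = f(L/D)V²/(2g) = 0.01290·(1100/0.207)·2.787²/(2·9.81) = 27.14 m

h_f ≈ 27.1 m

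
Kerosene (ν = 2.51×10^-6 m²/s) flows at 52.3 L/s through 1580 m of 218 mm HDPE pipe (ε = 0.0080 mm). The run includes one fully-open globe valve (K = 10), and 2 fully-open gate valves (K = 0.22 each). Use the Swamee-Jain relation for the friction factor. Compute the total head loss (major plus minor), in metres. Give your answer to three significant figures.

V = 4Q/(πD²) = 1.401 m/s; V²/2g = 0.1001 m
Re = 1.22×10^5, ε/D = 3.67×10^-5 → f = 0.01740 (Swamee-Jain)
Major: h_f = f(L/D)·V²/2g = 0.01740·7248·0.1001 = 12.62 m
Minor: ΣK = 10.4; h_m = ΣK·V²/2g = 1.045 m
Total H_L = 12.62 + 1.045 = 13.66 m

H_L ≈ 13.7 m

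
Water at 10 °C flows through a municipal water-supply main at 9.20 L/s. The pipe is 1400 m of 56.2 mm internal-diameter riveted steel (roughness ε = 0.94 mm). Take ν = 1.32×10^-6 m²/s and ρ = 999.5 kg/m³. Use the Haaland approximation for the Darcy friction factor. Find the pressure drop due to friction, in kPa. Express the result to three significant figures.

Δp ≈ 7850 kPa

V = 4Q/(πD²) = 4·0.00920/(π·0.0562²) = 3.709 m/s
Re = VD/ν = 3.709·0.0562/1.32×10^-6 = 1.58×10^5 → turbulent
ε/D = 0.94/56.2 = 0.0167
Haaland: f = 0.04583
h_f = f(L/D)V²/(2g) = 0.04583·(1400/0.0562)·3.709²/(2·9.81) = 800.3 m
Δp = ρg·h_f = 999.5·9.81·800.3 = 7847 kPa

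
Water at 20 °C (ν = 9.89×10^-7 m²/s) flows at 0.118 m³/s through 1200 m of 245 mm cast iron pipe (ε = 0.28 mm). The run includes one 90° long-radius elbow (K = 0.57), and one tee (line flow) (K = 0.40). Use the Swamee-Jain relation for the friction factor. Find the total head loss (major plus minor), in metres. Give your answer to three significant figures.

V = 4Q/(πD²) = 2.503 m/s; V²/2g = 0.3193 m
Re = 6.20×10^5, ε/D = 0.00114 → f = 0.02084 (Swamee-Jain)
Major: h_f = f(L/D)·V²/2g = 0.02084·4898·0.3193 = 32.60 m
Minor: ΣK = 0.970; h_m = ΣK·V²/2g = 0.3097 m
Total H_L = 32.60 + 0.3097 = 32.91 m

H_L ≈ 32.9 m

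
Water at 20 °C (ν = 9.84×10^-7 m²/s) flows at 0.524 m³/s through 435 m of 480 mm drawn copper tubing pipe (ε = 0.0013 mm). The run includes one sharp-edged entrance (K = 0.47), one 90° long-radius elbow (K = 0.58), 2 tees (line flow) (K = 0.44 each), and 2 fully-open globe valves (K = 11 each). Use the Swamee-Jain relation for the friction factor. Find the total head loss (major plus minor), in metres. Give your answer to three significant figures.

V = 4Q/(πD²) = 2.896 m/s; V²/2g = 0.4274 m
Re = 1.41×10^6, ε/D = 2.71×10^-6 → f = 0.01105 (Swamee-Jain)
Major: h_f = f(L/D)·V²/2g = 0.01105·906.2·0.4274 = 4.278 m
Minor: ΣK = 23.9; h_m = ΣK·V²/2g = 10.23 m
Total H_L = 4.278 + 10.23 = 14.51 m

H_L ≈ 14.5 m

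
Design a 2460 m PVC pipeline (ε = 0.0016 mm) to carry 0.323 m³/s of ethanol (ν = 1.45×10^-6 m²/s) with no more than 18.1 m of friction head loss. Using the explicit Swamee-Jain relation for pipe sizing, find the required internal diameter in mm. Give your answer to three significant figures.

D ≈ 436 mm

Swamee-Jain (Type III): D = 0.66·[ε^1.25·(LQ²/(gh_f))^4.75 + ν·Q^9.4·(L/(gh_f))^5.2]^0.04
LQ²/(gh_f) = 1.445; L/(gh_f) = 13.85
Term 1 = ε^1.25·(…)^4.75 = 3.27×10^-7; Term 2 = ν·Q^9.4·(…)^5.2 = 3.05×10^-5
D = 0.66·(3.27×10^-7 + 3.05×10^-5)^0.04 = 0.4356 m = 436 mm
Check: V = 2.17 m/s, Re = 6.51×10^5, f = 0.01256, h_f = 17.0 m ≈ 18.1 m ✓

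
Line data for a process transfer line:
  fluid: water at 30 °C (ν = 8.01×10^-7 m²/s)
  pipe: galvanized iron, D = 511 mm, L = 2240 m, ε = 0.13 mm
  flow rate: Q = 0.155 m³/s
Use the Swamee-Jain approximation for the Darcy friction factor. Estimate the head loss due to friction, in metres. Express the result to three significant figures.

V = 4Q/(πD²) = 4·0.155/(π·0.511²) = 0.7558 m/s
Re = VD/ν = 0.7558·0.511/8.01×10^-7 = 4.82×10^5 → turbulent
ε/D = 0.13/511 = 2.54×10^-4
Swamee-Jain: f = 0.01604
h_f = f(L/D)V²/(2g) = 0.01604·(2240/0.511)·0.7558²/(2·9.81) = 2.047 m

h_f ≈ 2.05 m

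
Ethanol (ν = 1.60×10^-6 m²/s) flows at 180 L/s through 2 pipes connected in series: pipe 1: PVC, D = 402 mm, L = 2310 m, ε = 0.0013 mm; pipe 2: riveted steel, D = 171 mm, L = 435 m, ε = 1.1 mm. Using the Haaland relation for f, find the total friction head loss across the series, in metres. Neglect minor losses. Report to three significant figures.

Pipe 1: V = 1.418 m/s, Re = 3.56×10^5, ε/D = 3.23×10^-6, f = 0.01392, h_1 = f(L/D)V²/2g = 8.199 m
Pipe 2: V = 7.838 m/s, Re = 8.38×10^5, ε/D = 0.00643, f = 0.03298, h_2 = f(L/D)V²/2g = 262.7 m
Series → Q common, losses add: H = Σh = 270.9 m

H ≈ 271 m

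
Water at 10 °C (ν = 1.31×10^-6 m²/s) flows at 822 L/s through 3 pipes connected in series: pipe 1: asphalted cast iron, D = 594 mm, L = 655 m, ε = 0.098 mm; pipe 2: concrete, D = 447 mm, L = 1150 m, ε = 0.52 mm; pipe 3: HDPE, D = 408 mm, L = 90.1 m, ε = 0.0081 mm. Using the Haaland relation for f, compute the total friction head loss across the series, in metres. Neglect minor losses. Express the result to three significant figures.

Pipe 1: V = 2.966 m/s, Re = 1.35×10^6, ε/D = 1.65×10^-4, f = 0.01397, h_1 = f(L/D)V²/2g = 6.909 m
Pipe 2: V = 5.238 m/s, Re = 1.79×10^6, ε/D = 0.00116, f = 0.02055, h_2 = f(L/D)V²/2g = 73.95 m
Pipe 3: V = 6.287 m/s, Re = 1.96×10^6, ε/D = 1.99×10^-5, f = 0.01096, h_3 = f(L/D)V²/2g = 4.876 m
Series → Q common, losses add: H = Σh = 85.73 m

H ≈ 85.7 m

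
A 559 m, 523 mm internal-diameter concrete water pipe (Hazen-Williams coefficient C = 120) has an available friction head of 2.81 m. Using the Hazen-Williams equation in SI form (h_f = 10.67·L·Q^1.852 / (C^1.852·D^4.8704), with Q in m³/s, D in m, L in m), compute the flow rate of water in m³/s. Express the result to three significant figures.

Q ≈ 0.349 m³/s

Rearranging: Q = [h_f·C^1.852·D^4.8704 / (10.67·L)]^(1/1.852)
Q = [2.81·120^1.852·0.523^4.8704 / (10.67·559)]^0.540 = 0.3488 m³/s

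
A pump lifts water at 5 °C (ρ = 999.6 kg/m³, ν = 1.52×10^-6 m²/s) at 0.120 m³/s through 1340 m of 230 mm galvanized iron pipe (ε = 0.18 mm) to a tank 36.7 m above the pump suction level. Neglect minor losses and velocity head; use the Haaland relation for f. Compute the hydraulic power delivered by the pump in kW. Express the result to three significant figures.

P_hyd ≈ 99.3 kW

V = 4Q/(πD²) = 2.888 m/s; Re = 4.37×10^5; ε/D = 7.83×10^-4; f = 0.01926
h_f = f(L/D)V²/2g = 47.70 m
Total head H = z + h_f = 36.7 + 47.70 = 84.40 m
P_hyd = ρgQH = 999.6·9.81·0.120·84.40 = 99.31 kW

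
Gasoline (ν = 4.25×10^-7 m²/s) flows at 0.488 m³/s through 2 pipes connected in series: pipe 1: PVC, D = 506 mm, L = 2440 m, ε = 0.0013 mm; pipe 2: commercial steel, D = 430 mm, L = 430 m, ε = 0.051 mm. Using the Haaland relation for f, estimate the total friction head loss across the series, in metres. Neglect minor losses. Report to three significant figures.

H ≈ 21.6 m

Pipe 1: V = 2.427 m/s, Re = 2.89×10^6, ε/D = 2.57×10^-6, f = 0.009855, h_1 = f(L/D)V²/2g = 14.26 m
Pipe 2: V = 3.360 m/s, Re = 3.40×10^6, ε/D = 1.19×10^-4, f = 0.01280, h_2 = f(L/D)V²/2g = 7.368 m
Series → Q common, losses add: H = Σh = 21.63 m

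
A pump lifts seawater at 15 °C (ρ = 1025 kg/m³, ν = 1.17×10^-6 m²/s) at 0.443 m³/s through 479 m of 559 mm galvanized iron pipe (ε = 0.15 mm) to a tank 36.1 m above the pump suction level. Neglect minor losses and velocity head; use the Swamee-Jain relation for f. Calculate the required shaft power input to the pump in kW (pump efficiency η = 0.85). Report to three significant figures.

V = 4Q/(πD²) = 1.805 m/s; Re = 8.62×10^5; ε/D = 2.68×10^-4; f = 0.01558
h_f = f(L/D)V²/2g = 2.217 m
Total head H = z + h_f = 36.1 + 2.217 = 38.32 m
P_hyd = ρgQH = 1025·9.81·0.443·38.32 = 170.7 kW
P_shaft = P_hyd/η = 170.7/0.85 = 200.8 kW

P_shaft ≈ 201 kW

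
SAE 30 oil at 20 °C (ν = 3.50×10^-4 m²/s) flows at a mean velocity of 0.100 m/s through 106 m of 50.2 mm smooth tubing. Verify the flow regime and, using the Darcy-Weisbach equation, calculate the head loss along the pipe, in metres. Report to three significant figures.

Re = VD/ν = 0.100·0.05020/3.50×10^-4 = 14.3 → laminar (Re < 2300)
f = 64/Re = 4.462
h_f = f(L/D)V²/(2g) = 4.462·(106/0.05020)·0.100²/(2·9.81) = 4.802 m

h_f ≈ 4.80 m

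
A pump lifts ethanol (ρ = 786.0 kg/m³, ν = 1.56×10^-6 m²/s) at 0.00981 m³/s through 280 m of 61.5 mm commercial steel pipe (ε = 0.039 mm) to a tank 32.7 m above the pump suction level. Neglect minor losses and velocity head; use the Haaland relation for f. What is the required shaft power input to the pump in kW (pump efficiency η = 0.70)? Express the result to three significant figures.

V = 4Q/(πD²) = 3.302 m/s; Re = 1.30×10^5; ε/D = 6.34×10^-4; f = 0.02004
h_f = f(L/D)V²/2g = 50.72 m
Total head H = z + h_f = 32.7 + 50.72 = 83.42 m
P_hyd = ρgQH = 786.0·9.81·0.00981·83.42 = 6.310 kW
P_shaft = P_hyd/η = 6.310/0.70 = 9.014 kW

P_shaft ≈ 9.01 kW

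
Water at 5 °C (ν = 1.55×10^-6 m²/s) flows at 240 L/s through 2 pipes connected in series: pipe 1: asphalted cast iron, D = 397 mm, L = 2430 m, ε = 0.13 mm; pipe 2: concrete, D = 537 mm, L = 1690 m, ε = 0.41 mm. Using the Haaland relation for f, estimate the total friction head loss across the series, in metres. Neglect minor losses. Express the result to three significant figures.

H ≈ 22.7 m

Pipe 1: V = 1.939 m/s, Re = 4.97×10^5, ε/D = 3.27×10^-4, f = 0.01638, h_1 = f(L/D)V²/2g = 19.21 m
Pipe 2: V = 1.060 m/s, Re = 3.67×10^5, ε/D = 7.64×10^-4, f = 0.01929, h_2 = f(L/D)V²/2g = 3.474 m
Series → Q common, losses add: H = Σh = 22.68 m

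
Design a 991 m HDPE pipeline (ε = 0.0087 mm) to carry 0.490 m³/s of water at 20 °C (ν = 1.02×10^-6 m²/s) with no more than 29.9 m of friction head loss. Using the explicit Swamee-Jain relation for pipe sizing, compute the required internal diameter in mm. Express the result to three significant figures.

D ≈ 378 mm

Swamee-Jain (Type III): D = 0.66·[ε^1.25·(LQ²/(gh_f))^4.75 + ν·Q^9.4·(L/(gh_f))^5.2]^0.04
LQ²/(gh_f) = 0.8112; L/(gh_f) = 3.379
Term 1 = ε^1.25·(…)^4.75 = 1.75×10^-7; Term 2 = ν·Q^9.4·(…)^5.2 = 7.01×10^-7
D = 0.66·(1.75×10^-7 + 7.01×10^-7)^0.04 = 0.3778 m = 378 mm
Check: V = 4.37 m/s, Re = 1.62×10^6, f = 0.01143, h_f = 29.2 m ≈ 29.9 m ✓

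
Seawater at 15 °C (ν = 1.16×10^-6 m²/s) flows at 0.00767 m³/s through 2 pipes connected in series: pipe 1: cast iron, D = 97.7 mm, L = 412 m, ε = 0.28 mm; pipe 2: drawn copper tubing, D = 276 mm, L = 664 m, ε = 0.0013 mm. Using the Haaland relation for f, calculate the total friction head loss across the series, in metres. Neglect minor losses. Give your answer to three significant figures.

H ≈ 6.18 m

Pipe 1: V = 1.023 m/s, Re = 8.62×10^4, ε/D = 0.00287, f = 0.02727, h_1 = f(L/D)V²/2g = 6.135 m
Pipe 2: V = 0.1282 m/s, Re = 3.05×10^4, ε/D = 4.71×10^-6, f = 0.02323, h_2 = f(L/D)V²/2g = 0.04682 m
Series → Q common, losses add: H = Σh = 6.182 m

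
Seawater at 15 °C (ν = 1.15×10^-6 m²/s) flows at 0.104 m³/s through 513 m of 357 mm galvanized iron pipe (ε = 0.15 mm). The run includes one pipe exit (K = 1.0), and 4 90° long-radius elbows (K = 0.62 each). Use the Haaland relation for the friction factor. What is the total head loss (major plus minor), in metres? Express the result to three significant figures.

V = 4Q/(πD²) = 1.039 m/s; V²/2g = 0.05502 m
Re = 3.23×10^5, ε/D = 4.20×10^-4 → f = 0.01750 (Haaland)
Major: h_f = f(L/D)·V²/2g = 0.01750·1437·0.05502 = 1.384 m
Minor: ΣK = 3.48; h_m = ΣK·V²/2g = 0.1915 m
Total H_L = 1.384 + 0.1915 = 1.575 m

H_L ≈ 1.58 m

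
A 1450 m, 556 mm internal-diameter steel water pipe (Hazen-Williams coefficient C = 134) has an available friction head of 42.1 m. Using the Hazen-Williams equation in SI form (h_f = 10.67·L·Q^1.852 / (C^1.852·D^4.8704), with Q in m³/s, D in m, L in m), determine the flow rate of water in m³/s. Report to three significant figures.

Q ≈ 1.18 m³/s

Rearranging: Q = [h_f·C^1.852·D^4.8704 / (10.67·L)]^(1/1.852)
Q = [42.1·134^1.852·0.556^4.8704 / (10.67·1450)]^0.540 = 1.179 m³/s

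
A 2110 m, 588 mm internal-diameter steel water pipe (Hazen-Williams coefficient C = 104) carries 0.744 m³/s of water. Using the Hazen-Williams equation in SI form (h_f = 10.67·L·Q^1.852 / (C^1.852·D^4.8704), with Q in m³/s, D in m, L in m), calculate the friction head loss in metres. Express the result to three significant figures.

h_f ≈ 31.8 m

h_f = 10.67·2110·0.744^1.852 / (104^1.852·0.588^4.8704) = 31.79 m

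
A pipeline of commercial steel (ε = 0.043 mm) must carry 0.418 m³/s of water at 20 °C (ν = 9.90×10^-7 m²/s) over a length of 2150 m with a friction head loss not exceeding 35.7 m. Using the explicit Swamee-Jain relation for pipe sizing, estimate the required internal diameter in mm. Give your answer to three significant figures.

Swamee-Jain (Type III): D = 0.66·[ε^1.25·(LQ²/(gh_f))^4.75 + ν·Q^9.4·(L/(gh_f))^5.2]^0.04
LQ²/(gh_f) = 1.073; L/(gh_f) = 6.139
Term 1 = ε^1.25·(…)^4.75 = 4.86×10^-6; Term 2 = ν·Q^9.4·(…)^5.2 = 3.41×10^-6
D = 0.66·(4.86×10^-6 + 3.41×10^-6)^0.04 = 0.4133 m = 413 mm
Check: V = 3.12 m/s, Re = 1.30×10^6, f = 0.01330, h_f = 34.2 m ≈ 35.7 m ✓

D ≈ 413 mm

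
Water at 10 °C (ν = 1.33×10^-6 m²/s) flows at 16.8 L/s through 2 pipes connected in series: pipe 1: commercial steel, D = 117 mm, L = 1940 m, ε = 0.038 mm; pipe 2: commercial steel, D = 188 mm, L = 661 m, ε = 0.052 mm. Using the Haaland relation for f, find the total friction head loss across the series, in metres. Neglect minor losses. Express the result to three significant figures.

H ≈ 39.4 m

Pipe 1: V = 1.563 m/s, Re = 1.37×10^5, ε/D = 3.25×10^-4, f = 0.01847, h_1 = f(L/D)V²/2g = 38.11 m
Pipe 2: V = 0.6052 m/s, Re = 8.55×10^4, ε/D = 2.77×10^-4, f = 0.01957, h_2 = f(L/D)V²/2g = 1.285 m
Series → Q common, losses add: H = Σh = 39.39 m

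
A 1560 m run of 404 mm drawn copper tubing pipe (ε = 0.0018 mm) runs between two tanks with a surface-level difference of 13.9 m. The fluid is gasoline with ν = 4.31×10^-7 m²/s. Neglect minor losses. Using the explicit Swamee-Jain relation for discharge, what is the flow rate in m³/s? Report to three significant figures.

Q ≈ 0.337 m³/s

Swamee-Jain (Type II): Q = -0.965·√(gD⁵h_f/L)·ln[ε/(3.7D) + √(3.17ν²L/(gD³h_f))]
√(gD⁵h_f/L) = √(9.81·0.404⁵·13.9/1560) = 0.03067
ε/(3.7D) = 1.20×10^-6; √(3.17ν²L/(gD³h_f)) = 1.01×10^-5
Q = -0.965·0.03067·ln(1.131×10^-5) = 0.3371 m³/s
Check: V = 2.63 m/s, Re = 2.47×10^6, f = 0.01022, h_f = 13.9 m ≈ 13.9 m ✓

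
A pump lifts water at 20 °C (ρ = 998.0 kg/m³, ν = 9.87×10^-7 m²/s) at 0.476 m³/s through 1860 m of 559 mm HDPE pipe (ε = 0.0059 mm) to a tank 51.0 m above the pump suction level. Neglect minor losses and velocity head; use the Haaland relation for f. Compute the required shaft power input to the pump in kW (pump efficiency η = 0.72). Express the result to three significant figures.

P_shaft ≈ 378 kW

V = 4Q/(πD²) = 1.940 m/s; Re = 1.10×10^6; ε/D = 1.06×10^-5; f = 0.01161
h_f = f(L/D)V²/2g = 7.406 m
Total head H = z + h_f = 51.0 + 7.406 = 58.41 m
P_hyd = ρgQH = 998.0·9.81·0.476·58.41 = 272.2 kW
P_shaft = P_hyd/η = 272.2/0.72 = 378.0 kW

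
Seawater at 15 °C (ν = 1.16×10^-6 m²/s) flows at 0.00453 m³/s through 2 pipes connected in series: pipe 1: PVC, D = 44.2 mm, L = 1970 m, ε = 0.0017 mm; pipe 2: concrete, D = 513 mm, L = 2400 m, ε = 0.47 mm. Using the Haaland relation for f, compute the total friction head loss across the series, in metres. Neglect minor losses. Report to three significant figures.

H ≈ 348 m

Pipe 1: V = 2.952 m/s, Re = 1.12×10^5, ε/D = 3.85×10^-5, f = 0.01756, h_1 = f(L/D)V²/2g = 347.8 m
Pipe 2: V = 0.02192 m/s, Re = 9690, ε/D = 9.16×10^-4, f = 0.03231, h_2 = f(L/D)V²/2g = 0.003700 m
Series → Q common, losses add: H = Σh = 347.8 m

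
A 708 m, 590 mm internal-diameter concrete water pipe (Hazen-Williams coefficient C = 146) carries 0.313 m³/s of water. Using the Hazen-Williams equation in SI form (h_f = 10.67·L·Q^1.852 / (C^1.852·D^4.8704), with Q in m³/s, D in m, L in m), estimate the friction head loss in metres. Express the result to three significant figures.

h_f = 10.67·708·0.313^1.852 / (146^1.852·0.590^4.8704) = 1.126 m

h_f ≈ 1.13 m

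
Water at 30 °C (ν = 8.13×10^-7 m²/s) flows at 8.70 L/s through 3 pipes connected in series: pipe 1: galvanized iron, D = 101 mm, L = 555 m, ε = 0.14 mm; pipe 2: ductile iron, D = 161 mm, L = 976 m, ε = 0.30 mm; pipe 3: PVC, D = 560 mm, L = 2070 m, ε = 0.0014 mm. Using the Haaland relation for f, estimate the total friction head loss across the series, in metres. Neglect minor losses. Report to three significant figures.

Pipe 1: V = 1.086 m/s, Re = 1.35×10^5, ε/D = 0.00139, f = 0.02278, h_1 = f(L/D)V²/2g = 7.523 m
Pipe 2: V = 0.4273 m/s, Re = 8.46×10^4, ε/D = 0.00186, f = 0.02487, h_2 = f(L/D)V²/2g = 1.403 m
Pipe 3: V = 0.03532 m/s, Re = 2.43×10^4, ε/D = 2.50×10^-6, f = 0.02453, h_3 = f(L/D)V²/2g = 0.005766 m
Series → Q common, losses add: H = Σh = 8.932 m

H ≈ 8.93 m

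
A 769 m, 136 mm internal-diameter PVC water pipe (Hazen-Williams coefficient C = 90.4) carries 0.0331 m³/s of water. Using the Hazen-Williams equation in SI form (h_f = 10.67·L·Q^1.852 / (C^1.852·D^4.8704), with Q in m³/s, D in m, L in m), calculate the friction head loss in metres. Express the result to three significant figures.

h_f = 10.67·769·0.0331^1.852 / (90.4^1.852·0.136^4.8704) = 58.88 m

h_f ≈ 58.9 m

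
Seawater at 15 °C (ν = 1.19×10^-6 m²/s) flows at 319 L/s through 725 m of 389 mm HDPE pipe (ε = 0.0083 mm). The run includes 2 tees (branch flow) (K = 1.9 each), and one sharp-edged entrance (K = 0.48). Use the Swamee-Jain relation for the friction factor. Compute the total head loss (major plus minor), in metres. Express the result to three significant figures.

V = 4Q/(πD²) = 2.684 m/s; V²/2g = 0.3672 m
Re = 8.77×10^5, ε/D = 2.13×10^-5 → f = 0.01233 (Swamee-Jain)
Major: h_f = f(L/D)·V²/2g = 0.01233·1864·0.3672 = 8.441 m
Minor: ΣK = 4.28; h_m = ΣK·V²/2g = 1.572 m
Total H_L = 8.441 + 1.572 = 10.01 m

H_L ≈ 10.0 m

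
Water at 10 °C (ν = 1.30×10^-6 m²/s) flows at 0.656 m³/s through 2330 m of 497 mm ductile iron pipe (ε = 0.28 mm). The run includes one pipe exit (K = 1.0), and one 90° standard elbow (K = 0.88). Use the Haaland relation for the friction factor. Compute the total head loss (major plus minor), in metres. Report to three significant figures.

H_L ≈ 48.9 m

V = 4Q/(πD²) = 3.381 m/s; V²/2g = 0.5828 m
Re = 1.29×10^6, ε/D = 5.63×10^-4 → f = 0.01750 (Haaland)
Major: h_f = f(L/D)·V²/2g = 0.01750·4688·0.5828 = 47.83 m
Minor: ΣK = 1.88; h_m = ΣK·V²/2g = 1.096 m
Total H_L = 47.83 + 1.096 = 48.92 m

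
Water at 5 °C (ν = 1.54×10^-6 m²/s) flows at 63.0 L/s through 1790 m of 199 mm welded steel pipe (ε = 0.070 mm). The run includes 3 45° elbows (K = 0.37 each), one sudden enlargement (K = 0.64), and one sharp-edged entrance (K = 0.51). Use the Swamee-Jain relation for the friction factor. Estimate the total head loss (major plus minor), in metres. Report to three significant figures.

V = 4Q/(πD²) = 2.026 m/s; V²/2g = 0.2091 m
Re = 2.62×10^5, ε/D = 3.52×10^-4 → f = 0.01763 (Swamee-Jain)
Major: h_f = f(L/D)·V²/2g = 0.01763·8995·0.2091 = 33.16 m
Minor: ΣK = 2.26; h_m = ΣK·V²/2g = 0.4726 m
Total H_L = 33.16 + 0.4726 = 33.63 m

H_L ≈ 33.6 m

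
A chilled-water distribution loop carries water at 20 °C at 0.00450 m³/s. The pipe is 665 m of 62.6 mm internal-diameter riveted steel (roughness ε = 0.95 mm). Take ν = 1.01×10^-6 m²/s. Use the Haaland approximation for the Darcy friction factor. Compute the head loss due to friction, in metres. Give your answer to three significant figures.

V = 4Q/(πD²) = 4·0.00450/(π·0.0626²) = 1.462 m/s
Re = VD/ν = 1.462·0.0626/1.01×10^-6 = 9.06×10^4 → turbulent
ε/D = 0.95/62.6 = 0.0152
Haaland: f = 0.04445
h_f = f(L/D)V²/(2g) = 0.04445·(665/0.0626)·1.462²/(2·9.81) = 51.45 m

h_f ≈ 51.4 m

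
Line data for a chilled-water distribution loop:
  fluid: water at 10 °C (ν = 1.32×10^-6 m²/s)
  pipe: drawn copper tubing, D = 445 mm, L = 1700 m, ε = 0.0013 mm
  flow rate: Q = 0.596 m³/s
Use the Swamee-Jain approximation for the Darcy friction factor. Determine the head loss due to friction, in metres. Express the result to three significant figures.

V = 4Q/(πD²) = 4·0.596/(π·0.445²) = 3.832 m/s
Re = VD/ν = 3.832·0.445/1.32×10^-6 = 1.29×10^6 → turbulent
ε/D = 0.0013/445 = 2.92×10^-6
Swamee-Jain: f = 0.01121
h_f = f(L/D)V²/(2g) = 0.01121·(1700/0.445)·3.832²/(2·9.81) = 32.05 m

h_f ≈ 32.0 m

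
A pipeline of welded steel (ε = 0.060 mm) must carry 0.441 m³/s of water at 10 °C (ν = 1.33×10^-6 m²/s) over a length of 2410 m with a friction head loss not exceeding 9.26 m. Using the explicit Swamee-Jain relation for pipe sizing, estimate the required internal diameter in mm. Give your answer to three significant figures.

Swamee-Jain (Type III): D = 0.66·[ε^1.25·(LQ²/(gh_f))^4.75 + ν·Q^9.4·(L/(gh_f))^5.2]^0.04
LQ²/(gh_f) = 5.160; L/(gh_f) = 26.53
Term 1 = ε^1.25·(…)^4.75 = 0.0128; Term 2 = ν·Q^9.4·(…)^5.2 = 0.0153
D = 0.66·(0.0128 + 0.0153)^0.04 = 0.5721 m = 572 mm
Check: V = 1.72 m/s, Re = 7.38×10^5, f = 0.01395, h_f = 8.81 m ≈ 9.26 m ✓

D ≈ 572 mm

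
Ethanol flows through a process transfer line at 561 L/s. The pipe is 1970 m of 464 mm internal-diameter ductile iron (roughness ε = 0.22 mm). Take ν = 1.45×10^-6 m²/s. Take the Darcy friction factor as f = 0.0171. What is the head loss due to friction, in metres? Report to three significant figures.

V = 4Q/(πD²) = 4·0.561/(π·0.464²) = 3.318 m/s
h_f = f(L/D)V²/(2g) = 0.01710·(1970/0.464)·3.318²/(2·9.81) = 40.73 m

h_f ≈ 40.7 m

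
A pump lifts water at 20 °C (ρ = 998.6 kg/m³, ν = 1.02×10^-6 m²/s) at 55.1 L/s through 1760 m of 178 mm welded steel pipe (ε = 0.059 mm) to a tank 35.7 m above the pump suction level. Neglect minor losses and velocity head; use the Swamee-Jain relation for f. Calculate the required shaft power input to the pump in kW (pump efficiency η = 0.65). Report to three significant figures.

P_shaft ≈ 64.4 kW

V = 4Q/(πD²) = 2.214 m/s; Re = 3.86×10^5; ε/D = 3.31×10^-4; f = 0.01692
h_f = f(L/D)V²/2g = 41.81 m
Total head H = z + h_f = 35.7 + 41.81 = 77.51 m
P_hyd = ρgQH = 998.6·9.81·0.0551·77.51 = 41.84 kW
P_shaft = P_hyd/η = 41.84/0.65 = 64.37 kW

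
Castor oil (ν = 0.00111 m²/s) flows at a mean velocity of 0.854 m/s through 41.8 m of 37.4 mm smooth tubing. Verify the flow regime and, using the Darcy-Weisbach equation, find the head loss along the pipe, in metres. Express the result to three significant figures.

h_f ≈ 92.4 m

Re = VD/ν = 0.854·0.03740/0.00111 = 28.8 → laminar (Re < 2300)
f = 64/Re = 2.224
h_f = f(L/D)V²/(2g) = 2.224·(41.8/0.03740)·0.854²/(2·9.81) = 92.40 m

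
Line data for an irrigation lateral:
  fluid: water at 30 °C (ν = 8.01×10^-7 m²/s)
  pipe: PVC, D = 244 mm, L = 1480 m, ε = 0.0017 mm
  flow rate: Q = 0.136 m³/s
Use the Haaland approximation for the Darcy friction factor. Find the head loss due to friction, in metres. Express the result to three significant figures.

V = 4Q/(πD²) = 4·0.136/(π·0.244²) = 2.909 m/s
Re = VD/ν = 2.909·0.244/8.01×10^-7 = 8.86×10^5 → turbulent
ε/D = 0.0017/244 = 6.97×10^-6
Haaland: f = 0.01194
h_f = f(L/D)V²/(2g) = 0.01194·(1480/0.244)·2.909²/(2·9.81) = 31.22 m

h_f ≈ 31.2 m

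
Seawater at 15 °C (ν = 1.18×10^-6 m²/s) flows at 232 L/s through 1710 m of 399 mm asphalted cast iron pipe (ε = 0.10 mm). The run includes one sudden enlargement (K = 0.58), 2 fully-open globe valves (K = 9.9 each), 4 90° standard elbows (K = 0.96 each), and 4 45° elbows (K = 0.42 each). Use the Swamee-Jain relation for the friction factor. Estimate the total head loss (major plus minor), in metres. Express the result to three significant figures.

H_L ≈ 16.4 m

V = 4Q/(πD²) = 1.855 m/s; V²/2g = 0.1755 m
Re = 6.27×10^5, ε/D = 2.51×10^-4 → f = 0.01571 (Swamee-Jain)
Major: h_f = f(L/D)·V²/2g = 0.01571·4286·0.1755 = 11.81 m
Minor: ΣK = 25.9; h_m = ΣK·V²/2g = 4.545 m
Total H_L = 11.81 + 4.545 = 16.36 m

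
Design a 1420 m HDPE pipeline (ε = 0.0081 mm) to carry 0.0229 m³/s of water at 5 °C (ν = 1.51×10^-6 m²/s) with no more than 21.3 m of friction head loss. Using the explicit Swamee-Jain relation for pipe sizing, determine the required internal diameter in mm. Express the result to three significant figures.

Swamee-Jain (Type III): D = 0.66·[ε^1.25·(LQ²/(gh_f))^4.75 + ν·Q^9.4·(L/(gh_f))^5.2]^0.04
LQ²/(gh_f) = 0.003564; L/(gh_f) = 6.796
Term 1 = ε^1.25·(…)^4.75 = 1.02×10^-18; Term 2 = ν·Q^9.4·(…)^5.2 = 1.23×10^-17
D = 0.66·(1.02×10^-18 + 1.23×10^-17)^0.04 = 0.1395 m = 139 mm
Check: V = 1.50 m/s, Re = 1.38×10^5, f = 0.01713, h_f = 20.0 m ≈ 21.3 m ✓

D ≈ 139 mm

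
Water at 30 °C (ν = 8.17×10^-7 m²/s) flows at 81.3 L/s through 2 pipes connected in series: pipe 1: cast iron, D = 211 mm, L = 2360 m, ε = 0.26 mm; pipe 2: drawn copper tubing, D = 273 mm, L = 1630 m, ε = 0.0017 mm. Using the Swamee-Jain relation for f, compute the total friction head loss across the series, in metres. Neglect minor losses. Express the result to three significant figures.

Pipe 1: V = 2.325 m/s, Re = 6.00×10^5, ε/D = 0.00123, f = 0.02122, h_1 = f(L/D)V²/2g = 65.38 m
Pipe 2: V = 1.389 m/s, Re = 4.64×10^5, ε/D = 6.23×10^-6, f = 0.01336, h_2 = f(L/D)V²/2g = 7.845 m
Series → Q common, losses add: H = Σh = 73.23 m

H ≈ 73.2 m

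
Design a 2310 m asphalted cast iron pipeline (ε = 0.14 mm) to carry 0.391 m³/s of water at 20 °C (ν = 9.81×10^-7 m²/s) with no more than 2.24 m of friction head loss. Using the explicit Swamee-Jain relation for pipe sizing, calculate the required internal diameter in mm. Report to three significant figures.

D ≈ 731 mm

Swamee-Jain (Type III): D = 0.66·[ε^1.25·(LQ²/(gh_f))^4.75 + ν·Q^9.4·(L/(gh_f))^5.2]^0.04
LQ²/(gh_f) = 16.07; L/(gh_f) = 105.1
Term 1 = ε^1.25·(…)^4.75 = 8.15; Term 2 = ν·Q^9.4·(…)^5.2 = 4.69
D = 0.66·(8.15 + 4.69)^0.04 = 0.7310 m = 731 mm
Check: V = 0.932 m/s, Re = 6.94×10^5, f = 0.01503, h_f = 2.10 m ≈ 2.24 m ✓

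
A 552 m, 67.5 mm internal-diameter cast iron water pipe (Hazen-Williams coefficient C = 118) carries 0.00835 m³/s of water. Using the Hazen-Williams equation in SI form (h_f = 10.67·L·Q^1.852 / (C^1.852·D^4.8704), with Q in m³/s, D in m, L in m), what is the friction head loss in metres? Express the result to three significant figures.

h_f ≈ 61.1 m

h_f = 10.67·552·0.00835^1.852 / (118^1.852·0.0675^4.8704) = 61.05 m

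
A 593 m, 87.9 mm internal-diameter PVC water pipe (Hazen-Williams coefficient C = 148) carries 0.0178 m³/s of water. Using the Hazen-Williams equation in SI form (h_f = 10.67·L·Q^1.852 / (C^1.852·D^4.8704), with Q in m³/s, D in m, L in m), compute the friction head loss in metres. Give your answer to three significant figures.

h_f = 10.67·593·0.0178^1.852 / (148^1.852·0.0879^4.8704) = 48.40 m

h_f ≈ 48.4 m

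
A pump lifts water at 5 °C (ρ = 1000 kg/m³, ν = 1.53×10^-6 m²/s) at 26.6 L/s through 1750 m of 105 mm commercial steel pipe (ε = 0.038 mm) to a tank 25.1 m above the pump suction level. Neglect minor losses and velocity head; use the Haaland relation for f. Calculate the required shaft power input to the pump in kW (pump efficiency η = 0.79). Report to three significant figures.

V = 4Q/(πD²) = 3.072 m/s; Re = 2.11×10^5; ε/D = 3.62×10^-4; f = 0.01778
h_f = f(L/D)V²/2g = 142.5 m
Total head H = z + h_f = 25.1 + 142.5 = 167.6 m
P_hyd = ρgQH = 1000·9.81·0.0266·167.6 = 43.74 kW
P_shaft = P_hyd/η = 43.74/0.79 = 55.37 kW

P_shaft ≈ 55.4 kW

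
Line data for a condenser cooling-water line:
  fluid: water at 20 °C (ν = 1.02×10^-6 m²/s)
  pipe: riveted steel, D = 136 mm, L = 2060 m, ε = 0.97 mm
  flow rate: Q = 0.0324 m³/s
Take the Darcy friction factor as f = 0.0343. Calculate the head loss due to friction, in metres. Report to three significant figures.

V = 4Q/(πD²) = 4·0.0324/(π·0.136²) = 2.230 m/s
h_f = f(L/D)V²/(2g) = 0.03430·(2060/0.136)·2.230²/(2·9.81) = 131.7 m

h_f ≈ 132 m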